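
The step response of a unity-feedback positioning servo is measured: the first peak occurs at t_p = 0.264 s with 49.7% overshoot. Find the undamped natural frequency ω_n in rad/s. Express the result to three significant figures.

ω_n ≈ 12.2 rad/s

From the overshoot, ζ = −ln(OS)/√(π²+ln²(OS)) = 0.217.
From t_p = π/ω_d, ω_d = π/0.264 = 11.9 rad/s, so ω_n = ω_d/√(1−ζ²) = 12.2 rad/s.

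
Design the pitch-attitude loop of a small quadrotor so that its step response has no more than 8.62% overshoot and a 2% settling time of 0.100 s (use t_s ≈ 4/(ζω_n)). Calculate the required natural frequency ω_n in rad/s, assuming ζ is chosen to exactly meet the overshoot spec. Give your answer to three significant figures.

ω_n ≈ 65.0 rad/s

ζ = −ln(OS)/√(π² + (ln OS)²). With OS = 0.0862, ln OS = −2.451 and ζ = 2.451/3.985 = 0.615.
Then ω_n = 4/(ζ t_s) = 4/(0.615 × 0.100) = 65.0 rad/s.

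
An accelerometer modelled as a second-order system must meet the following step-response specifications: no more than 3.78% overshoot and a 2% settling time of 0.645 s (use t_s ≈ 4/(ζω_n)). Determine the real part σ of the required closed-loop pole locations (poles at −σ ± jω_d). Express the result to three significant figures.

σ ≈ 6.20

The settling-time spec alone fixes σ = ζω_n = 4/t_s = 4/0.645 = 6.20.
(Overshoot then fixes ζ = 0.722 and hence ω_d = σ·√(1−ζ²)/ζ = 5.95 rad/s.)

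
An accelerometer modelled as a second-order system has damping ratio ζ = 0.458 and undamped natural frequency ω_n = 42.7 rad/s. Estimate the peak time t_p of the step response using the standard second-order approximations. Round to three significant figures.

t_p ≈ 0.0828 s

The damped frequency is ω_d = ω_n√(1−ζ²) = 42.7·√(1−0.210) = 38.0 rad/s.
Peak time t_p = π/ω_d = π/38.0 = 0.0828 s.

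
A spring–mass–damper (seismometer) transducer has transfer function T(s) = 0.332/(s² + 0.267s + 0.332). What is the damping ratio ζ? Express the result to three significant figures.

ζ ≈ 0.232

Comparing the denominator to s² + 2ζω_n s + ω_n²: ω_n = √0.332 = 0.576 rad/s, and 2ζω_n = 0.267 so ζ = 0.267/(2·0.576) = 0.232.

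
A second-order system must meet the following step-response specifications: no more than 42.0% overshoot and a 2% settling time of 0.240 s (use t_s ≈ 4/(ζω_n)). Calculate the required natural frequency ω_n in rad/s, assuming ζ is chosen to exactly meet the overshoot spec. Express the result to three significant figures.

ω_n ≈ 62.6 rad/s

Inverting the overshoot relation: ζ = |ln 0.420|/√(π² + ln²0.420) = 0.266.
From t_s ≈ 4/(ζω_n): ω_n = 4/(ζ·t_s) = 4/(0.266·0.240) = 62.6 rad/s.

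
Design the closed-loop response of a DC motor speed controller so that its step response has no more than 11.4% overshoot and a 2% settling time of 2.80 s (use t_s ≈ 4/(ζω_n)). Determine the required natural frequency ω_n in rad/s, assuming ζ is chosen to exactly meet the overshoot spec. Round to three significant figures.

ω_n ≈ 2.51 rad/s

From %OS = 100·exp(−πζ/√(1−ζ²)), invert to get ζ = −ln(OS)/√(π² + ln²(OS)) with OS = 0.114.
−ln 0.114 = 2.172, so ζ = 2.172/√(π² + 4.716) = 0.569.
From t_s ≈ 4/(ζω_n): ω_n = 4/(ζ·t_s) = 4/(0.569·2.80) = 2.51 rad/s.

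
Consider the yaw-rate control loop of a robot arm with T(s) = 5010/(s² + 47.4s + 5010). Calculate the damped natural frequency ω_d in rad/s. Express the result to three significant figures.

Comparing the denominator to s² + 2ζω_n s + ω_n²: ω_n = √5010 = 70.8 rad/s, and 2ζω_n = 47.4 so ζ = 47.4/(2·70.8) = 0.335.
The damped frequency ω_d = ω_n√(1−ζ²) = 66.7 rad/s.

ω_d ≈ 66.7 rad/s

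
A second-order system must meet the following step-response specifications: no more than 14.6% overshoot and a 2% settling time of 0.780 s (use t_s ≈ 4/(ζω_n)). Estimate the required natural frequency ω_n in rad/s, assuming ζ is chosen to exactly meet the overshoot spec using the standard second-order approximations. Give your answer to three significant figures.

ω_n ≈ 9.82 rad/s

ζ = −ln(OS)/√(π² + (ln OS)²). With OS = 0.146, ln OS = −1.924 and ζ = 1.924/3.684 = 0.522.
From t_s ≈ 4/(ζω_n): ω_n = 4/(ζ·t_s) = 4/(0.522·0.780) = 9.82 rad/s.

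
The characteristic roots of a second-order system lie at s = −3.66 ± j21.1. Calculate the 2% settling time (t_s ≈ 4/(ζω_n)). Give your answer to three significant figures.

t_s ≈ 1.09 s

For poles at −σ ± jω_d, ζω_n = σ = 3.66, so t_s ≈ 4/σ = 1.09 s.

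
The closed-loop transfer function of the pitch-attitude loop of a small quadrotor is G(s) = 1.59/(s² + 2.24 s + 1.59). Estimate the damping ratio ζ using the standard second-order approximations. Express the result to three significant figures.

ζ ≈ 0.888

Comparing the denominator to s² + 2ζω_n s + ω_n²: ω_n = √1.59 = 1.26 rad/s, and 2ζω_n = 2.24 so ζ = 2.24/(2·1.26) = 0.888.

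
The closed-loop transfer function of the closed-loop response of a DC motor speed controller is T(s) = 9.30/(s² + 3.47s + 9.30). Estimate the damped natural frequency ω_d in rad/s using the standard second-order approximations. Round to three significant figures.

ω_d ≈ 2.51 rad/s

Comparing the denominator to s² + 2ζω_n s + ω_n²: ω_n = √9.30 = 3.05 rad/s, and 2ζω_n = 3.47 so ζ = 3.47/(2·3.05) = 0.569.
ω_d = 3.05·√(1 − 0.569²) = 2.51 rad/s.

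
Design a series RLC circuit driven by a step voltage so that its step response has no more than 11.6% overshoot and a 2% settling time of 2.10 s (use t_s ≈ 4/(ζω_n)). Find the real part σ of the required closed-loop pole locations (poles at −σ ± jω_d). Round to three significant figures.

The settling-time spec alone fixes σ = ζω_n = 4/t_s = 4/2.10 = 1.90.
(Overshoot then fixes ζ = 0.566 and hence ω_d = σ·√(1−ζ²)/ζ = 2.78 rad/s.)

σ ≈ 1.90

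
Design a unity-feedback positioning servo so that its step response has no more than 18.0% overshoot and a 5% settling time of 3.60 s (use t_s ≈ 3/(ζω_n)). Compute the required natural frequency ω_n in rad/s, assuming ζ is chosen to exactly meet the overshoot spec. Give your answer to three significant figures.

ζ = −ln(OS)/√(π² + (ln OS)²). With OS = 0.180, ln OS = −1.715 and ζ = 1.715/3.579 = 0.479.
Then ω_n = 3/(ζ t_s) = 3/(0.479 × 3.60) = 1.74 rad/s.

ω_n ≈ 1.74 rad/s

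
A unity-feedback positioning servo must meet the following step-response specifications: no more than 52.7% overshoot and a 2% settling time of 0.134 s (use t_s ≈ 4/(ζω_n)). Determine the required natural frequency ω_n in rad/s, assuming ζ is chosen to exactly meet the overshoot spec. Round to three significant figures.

ω_n ≈ 149 rad/s

Inverting the overshoot relation: ζ = |ln 0.527|/√(π² + ln²0.527) = 0.200.
Then ω_n = 4/(ζ t_s) = 4/(0.200 × 0.134) = 149 rad/s.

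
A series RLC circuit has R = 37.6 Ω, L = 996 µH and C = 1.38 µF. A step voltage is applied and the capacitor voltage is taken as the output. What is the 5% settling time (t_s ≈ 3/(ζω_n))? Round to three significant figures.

t_s ≈ 0.000159 s

For a series RLC circuit (capacitor voltage as output), ω_n = 1/√(LC) = 1/√(996 µH · 1.38 µF) = 27000 rad/s.
ζ = (R/2)·√(C/L) = (37.6/2)·√(1.38 µF/996 µH) = 0.700.
t_s ≈ 3/(ζω_n) = 0.000159 s.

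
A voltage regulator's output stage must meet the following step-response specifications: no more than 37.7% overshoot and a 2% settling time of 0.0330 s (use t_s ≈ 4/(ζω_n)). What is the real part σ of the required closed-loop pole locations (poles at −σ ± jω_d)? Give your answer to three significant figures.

σ ≈ 121

The settling-time spec alone fixes σ = ζω_n = 4/t_s = 4/0.0330 = 121.
(Overshoot then fixes ζ = 0.297 and hence ω_d = σ·√(1−ζ²)/ζ = 390 rad/s.)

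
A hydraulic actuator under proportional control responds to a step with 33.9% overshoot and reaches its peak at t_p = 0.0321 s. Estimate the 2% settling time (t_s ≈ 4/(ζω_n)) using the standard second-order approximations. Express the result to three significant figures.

From the overshoot, ζ = −ln(OS)/√(π²+ln²(OS)) = 0.326.
t_p = π/ω_d ⇒ ω_d = 97.9 rad/s; then ω_n = ω_d/√(1−ζ²) = 104 rad/s.
t_s ≈ 4/(ζω_n) = 4/(0.326·104) = 0.119 s.

t_s ≈ 0.119 s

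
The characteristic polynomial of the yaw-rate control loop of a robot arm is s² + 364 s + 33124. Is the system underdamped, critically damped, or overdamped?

critically damped

a² − 4b = 364² − 4·33124 = 0 (repeated real root); the system is critically damped.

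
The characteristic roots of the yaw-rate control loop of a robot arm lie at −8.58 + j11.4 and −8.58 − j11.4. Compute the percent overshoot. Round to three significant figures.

The poles are at −σ ± jω_d with σ = 8.58 and ω_d = 11.4, so ω_n = √(σ²+ω_d²) = 14.3 rad/s and ζ = σ/ω_n = 0.601.
Overshoot: exp(−π·0.601/√(1−0.601²)) = 0.0940, i.e. 9.40%.

%OS ≈ 9.40%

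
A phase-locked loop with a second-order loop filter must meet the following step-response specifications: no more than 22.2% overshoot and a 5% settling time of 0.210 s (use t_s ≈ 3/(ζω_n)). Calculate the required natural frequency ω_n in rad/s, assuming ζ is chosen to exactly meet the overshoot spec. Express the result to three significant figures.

ω_n ≈ 33.1 rad/s

From %OS = 100·exp(−πζ/√(1−ζ²)), invert to get ζ = −ln(OS)/√(π² + ln²(OS)) with OS = 0.222.
−ln 0.222 = 1.505, so ζ = 1.505/√(π² + 2.265) = 0.432.
From t_s ≈ 3/(ζω_n): ω_n = 3/(ζ·t_s) = 3/(0.432·0.210) = 33.1 rad/s.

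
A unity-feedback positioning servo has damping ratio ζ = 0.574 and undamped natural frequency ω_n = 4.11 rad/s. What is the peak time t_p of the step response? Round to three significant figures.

t_p ≈ 0.933 s

The damped frequency is ω_d = ω_n√(1−ζ²) = 4.11·√(1−0.329) = 3.37 rad/s.
Peak time t_p = π/ω_d = π/3.37 = 0.933 s.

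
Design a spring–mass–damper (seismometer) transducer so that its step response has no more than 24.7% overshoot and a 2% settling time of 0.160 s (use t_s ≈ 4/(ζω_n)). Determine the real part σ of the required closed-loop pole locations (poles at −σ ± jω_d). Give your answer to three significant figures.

The settling-time spec alone fixes σ = ζω_n = 4/t_s = 4/0.160 = 25.0.
(Overshoot then fixes ζ = 0.407 and hence ω_d = σ·√(1−ζ²)/ζ = 56.2 rad/s.)

σ ≈ 25.0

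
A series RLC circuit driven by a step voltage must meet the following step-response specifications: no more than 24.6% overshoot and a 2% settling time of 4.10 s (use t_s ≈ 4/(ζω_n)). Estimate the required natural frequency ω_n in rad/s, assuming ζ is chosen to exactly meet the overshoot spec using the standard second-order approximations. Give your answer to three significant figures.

Inverting the overshoot relation: ζ = |ln 0.246|/√(π² + ln²0.246) = 0.408.
Then ω_n = 4/(ζ t_s) = 4/(0.408 × 4.10) = 2.39 rad/s.

ω_n ≈ 2.39 rad/s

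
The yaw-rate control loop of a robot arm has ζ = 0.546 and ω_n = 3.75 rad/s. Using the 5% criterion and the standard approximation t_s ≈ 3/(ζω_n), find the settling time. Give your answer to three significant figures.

t_s ≈ 3/(ζω_n) = 3/(0.546 × 3.75) = 1.47 s.

t_s ≈ 1.47 s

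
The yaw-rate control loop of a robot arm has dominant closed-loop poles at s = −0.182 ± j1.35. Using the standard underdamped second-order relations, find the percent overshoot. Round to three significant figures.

%OS ≈ 65.5%

|pole| = ω_n = √(0.182² + 1.35²) = 1.36 rad/s; ζ = cos θ = σ/ω_n = 0.134.
%OS = 100·exp(−πζ/√(1−ζ²)) = 65.5%.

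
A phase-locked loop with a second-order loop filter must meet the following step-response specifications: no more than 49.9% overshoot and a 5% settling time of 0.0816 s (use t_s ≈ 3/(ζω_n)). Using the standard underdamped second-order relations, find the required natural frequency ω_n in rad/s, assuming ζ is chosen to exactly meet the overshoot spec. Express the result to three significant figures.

ζ = −ln(OS)/√(π² + (ln OS)²). With OS = 0.499, ln OS = −0.6951 and ζ = 0.6951/3.218 = 0.216.
From t_s ≈ 3/(ζω_n): ω_n = 3/(ζ·t_s) = 3/(0.216·0.0816) = 170 rad/s.

ω_n ≈ 170 rad/s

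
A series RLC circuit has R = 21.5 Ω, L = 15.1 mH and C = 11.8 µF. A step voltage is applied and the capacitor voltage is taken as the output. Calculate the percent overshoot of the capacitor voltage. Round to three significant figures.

%OS ≈ 37.2%

For a series RLC circuit (capacitor voltage as output), ω_n = 1/√(LC) = 1/√(15.1 mH · 11.8 µF) = 2370 rad/s.
ζ = (R/2)·√(C/L) = (21.5/2)·√(11.8 µF/15.1 mH) = 0.301.
%OS = 100 e^{−πζ/√(1−ζ²)} with ζ = 0.301 gives 37.2%.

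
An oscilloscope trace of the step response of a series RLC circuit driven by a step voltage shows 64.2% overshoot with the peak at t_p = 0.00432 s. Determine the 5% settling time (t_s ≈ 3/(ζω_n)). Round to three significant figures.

From the overshoot, ζ = −ln(OS)/√(π²+ln²(OS)) = 0.140.
t_p = π/ω_d ⇒ ω_d = 727 rad/s; then ω_n = ω_d/√(1−ζ²) = 734 rad/s.
t_s ≈ 3/(ζω_n) = 3/(0.140·734) = 0.0292 s.

t_s ≈ 0.0292 s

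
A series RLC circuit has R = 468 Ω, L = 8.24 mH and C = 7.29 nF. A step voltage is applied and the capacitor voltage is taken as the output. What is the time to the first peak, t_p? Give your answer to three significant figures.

For a series RLC circuit (capacitor voltage as output), ω_n = 1/√(LC) = 1/√(8.24 mH · 7.29 nF) = 129000 rad/s.
ζ = (R/2)·√(C/L) = (468/2)·√(7.29 nF/8.24 mH) = 0.220.
ω_d = ω_n√(1−ζ²) = 126000 rad/s. t_p = π/ω_d = 0.0000250 s.

t_p ≈ 0.0000250 s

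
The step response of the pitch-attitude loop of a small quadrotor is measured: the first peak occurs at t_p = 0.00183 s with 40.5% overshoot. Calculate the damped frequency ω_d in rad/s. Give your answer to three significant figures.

ω_d ≈ 1720 rad/s

t_p = π/ω_d, so ω_d = π/0.00183 = 1720 rad/s.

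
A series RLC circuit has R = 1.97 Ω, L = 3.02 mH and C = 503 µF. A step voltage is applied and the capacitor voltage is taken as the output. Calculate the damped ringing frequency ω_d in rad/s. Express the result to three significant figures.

For a series RLC circuit (capacitor voltage as output), ω_n = 1/√(LC) = 1/√(3.02 mH · 503 µF) = 811 rad/s.
ζ = (R/2)·√(C/L) = (1.97/2)·√(503 µF/3.02 mH) = 0.402.
ω_d = ω_n√(1−ζ²) = 743 rad/s.

ω_d ≈ 743 rad/s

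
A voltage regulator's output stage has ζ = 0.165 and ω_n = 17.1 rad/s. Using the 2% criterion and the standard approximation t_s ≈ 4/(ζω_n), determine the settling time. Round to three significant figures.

t_s ≈ 1.42 s

t_s ≈ 4/(ζω_n) = 4/(0.165 × 17.1) = 1.42 s.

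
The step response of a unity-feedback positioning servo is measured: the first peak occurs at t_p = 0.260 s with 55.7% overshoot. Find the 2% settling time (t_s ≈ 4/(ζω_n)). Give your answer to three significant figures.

ζ from %OS: ζ = |ln 0.557|/√(π²+ln²0.557) = 0.183.
t_p = π/ω_d ⇒ ω_d = 12.1 rad/s; then ω_n = ω_d/√(1−ζ²) = 12.3 rad/s.
t_s ≈ 4/(ζω_n) = 4/(0.183·12.3) = 1.78 s.

t_s ≈ 1.78 s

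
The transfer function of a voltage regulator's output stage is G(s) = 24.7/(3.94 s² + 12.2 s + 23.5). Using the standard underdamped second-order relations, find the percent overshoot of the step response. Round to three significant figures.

Dividing through by 3.94: denominator becomes s² + 3.096 s + 5.964.
So ω_n = √5.964 = 2.44 rad/s and ζ = 3.096/(2·2.44) = 0.634.
%OS = 100·exp(−πζ/√(1−ζ²)) = 7.61%.

%OS ≈ 7.61%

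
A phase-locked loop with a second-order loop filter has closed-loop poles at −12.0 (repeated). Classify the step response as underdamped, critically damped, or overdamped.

Since there is a repeated negative-real pole, the response is critically damped.

critically damped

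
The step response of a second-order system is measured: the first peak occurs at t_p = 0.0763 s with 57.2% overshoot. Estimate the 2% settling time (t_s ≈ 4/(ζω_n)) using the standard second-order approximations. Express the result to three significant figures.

The overshoot fixes ζ = −ln(OS)/√(π²+ln²(OS)) = 0.175.
From t_p = π/ω_d, ω_d = π/0.0763 = 41.2 rad/s, so ω_n = ω_d/√(1−ζ²) = 41.8 rad/s.
t_s ≈ 4/(ζω_n) = 4/(0.175·41.8) = 0.546 s.

t_s ≈ 0.546 s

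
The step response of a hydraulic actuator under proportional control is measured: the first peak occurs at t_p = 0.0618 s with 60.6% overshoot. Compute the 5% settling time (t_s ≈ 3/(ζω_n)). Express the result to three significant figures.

From the overshoot, ζ = −ln(OS)/√(π²+ln²(OS)) = 0.157.
From t_p = π/ω_d, ω_d = π/0.0618 = 50.8 rad/s, so ω_n = ω_d/√(1−ζ²) = 51.5 rad/s.
t_s ≈ 3/(ζω_n) = 3/(0.157·51.5) = 0.370 s.

t_s ≈ 0.370 s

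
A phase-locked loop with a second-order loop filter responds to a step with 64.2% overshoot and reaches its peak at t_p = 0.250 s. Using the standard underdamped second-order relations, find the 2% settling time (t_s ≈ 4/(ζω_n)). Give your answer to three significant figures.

t_s ≈ 2.26 s

From the overshoot, ζ = −ln(OS)/√(π²+ln²(OS)) = 0.140.
t_p = π/ω_d ⇒ ω_d = 12.6 rad/s; then ω_n = ω_d/√(1−ζ²) = 12.7 rad/s.
t_s ≈ 4/(ζω_n) = 4/(0.140·12.7) = 2.26 s.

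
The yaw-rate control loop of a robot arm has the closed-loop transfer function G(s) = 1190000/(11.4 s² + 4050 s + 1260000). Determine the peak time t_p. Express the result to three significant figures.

t_p ≈ 0.0112 s

Dividing through by 11.4: denominator becomes s² + 355.3 s + 110500.
So ω_n = √110500 = 332 rad/s and ζ = 355.3/(2·332) = 0.534.
The damped frequency ω_d = ω_n√(1−ζ²) = 281 rad/s. t_p = π/ω_d = 0.0112 s.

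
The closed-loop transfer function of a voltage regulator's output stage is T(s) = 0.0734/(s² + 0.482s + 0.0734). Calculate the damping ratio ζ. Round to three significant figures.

ω_n = √0.0734 = 0.271 rad/s; ζ = 0.482/(2·0.271) = 0.890.

ζ ≈ 0.890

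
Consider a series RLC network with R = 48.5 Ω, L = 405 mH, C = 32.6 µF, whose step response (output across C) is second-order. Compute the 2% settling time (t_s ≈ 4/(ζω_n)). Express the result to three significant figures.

For a series RLC circuit (capacitor voltage as output), ω_n = 1/√(LC) = 1/√(405 mH · 32.6 µF) = 275 rad/s.
ζ = (R/2)·√(C/L) = (48.5/2)·√(32.6 µF/405 mH) = 0.218.
t_s ≈ 4/(ζω_n) = 0.0668 s.

t_s ≈ 0.0668 s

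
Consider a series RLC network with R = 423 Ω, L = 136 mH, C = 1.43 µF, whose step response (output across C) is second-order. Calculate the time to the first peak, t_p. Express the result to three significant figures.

t_p ≈ 0.00190 s

For a series RLC circuit (capacitor voltage as output), ω_n = 1/√(LC) = 1/√(136 mH · 1.43 µF) = 2270 rad/s.
ζ = (R/2)·√(C/L) = (423/2)·√(1.43 µF/136 mH) = 0.686.
ω_d = ω_n√(1−ζ²) = 1650 rad/s. t_p = π/ω_d = 0.00190 s.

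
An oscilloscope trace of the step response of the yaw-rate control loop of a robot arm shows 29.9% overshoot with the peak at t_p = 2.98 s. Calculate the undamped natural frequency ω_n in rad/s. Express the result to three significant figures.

ω_n ≈ 1.13 rad/s

ζ from %OS: ζ = |ln 0.299|/√(π²+ln²0.299) = 0.359.
t_p = π/ω_d ⇒ ω_d = 1.05 rad/s; then ω_n = ω_d/√(1−ζ²) = 1.13 rad/s.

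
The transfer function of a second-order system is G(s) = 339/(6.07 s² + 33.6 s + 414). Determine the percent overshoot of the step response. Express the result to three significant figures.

%OS ≈ 32.7%

Dividing through by 6.07: denominator becomes s² + 5.535 s + 68.20.
So ω_n = √68.20 = 8.26 rad/s and ζ = 5.535/(2·8.26) = 0.335.
Overshoot: exp(−π·0.335/√(1−0.335²)) = 0.327, i.e. 32.7%.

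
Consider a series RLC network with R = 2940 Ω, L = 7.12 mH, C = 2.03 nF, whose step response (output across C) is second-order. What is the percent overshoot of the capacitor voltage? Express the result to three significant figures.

%OS ≈ 1.87%

For a series RLC circuit (capacitor voltage as output), ω_n = 1/√(LC) = 1/√(7.12 mH · 2.03 nF) = 263000 rad/s.
ζ = (R/2)·√(C/L) = (2940/2)·√(2.03 nF/7.12 mH) = 0.785.
Overshoot: exp(−π·0.785/√(1−0.785²)) = 0.0187, i.e. 1.87%.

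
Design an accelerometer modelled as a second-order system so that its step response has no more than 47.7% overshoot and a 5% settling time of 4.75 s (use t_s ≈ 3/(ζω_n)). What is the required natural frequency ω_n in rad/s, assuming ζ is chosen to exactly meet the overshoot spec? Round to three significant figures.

ω_n ≈ 2.75 rad/s

Inverting the overshoot relation: ζ = |ln 0.477|/√(π² + ln²0.477) = 0.229.
From t_s ≈ 3/(ζω_n): ω_n = 3/(ζ·t_s) = 3/(0.229·4.75) = 2.75 rad/s.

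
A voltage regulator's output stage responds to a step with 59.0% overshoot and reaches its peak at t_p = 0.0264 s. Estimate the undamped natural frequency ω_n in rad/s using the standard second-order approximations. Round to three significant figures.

ω_n ≈ 121 rad/s

ζ from %OS: ζ = |ln 0.590|/√(π²+ln²0.590) = 0.166.
From t_p = π/ω_d, ω_d = π/0.0264 = 119 rad/s, so ω_n = ω_d/√(1−ζ²) = 121 rad/s.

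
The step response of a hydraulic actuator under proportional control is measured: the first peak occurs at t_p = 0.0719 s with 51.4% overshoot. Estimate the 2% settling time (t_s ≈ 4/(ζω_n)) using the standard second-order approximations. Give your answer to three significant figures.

ζ from %OS: ζ = |ln 0.514|/√(π²+ln²0.514) = 0.207.
From t_p = π/ω_d, ω_d = π/0.0719 = 43.7 rad/s, so ω_n = ω_d/√(1−ζ²) = 44.7 rad/s.
t_s ≈ 4/(ζω_n) = 4/(0.207·44.7) = 0.432 s.

t_s ≈ 0.432 s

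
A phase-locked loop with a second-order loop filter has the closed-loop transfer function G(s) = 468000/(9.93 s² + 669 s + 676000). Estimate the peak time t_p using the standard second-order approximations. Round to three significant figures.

t_p ≈ 0.0121 s

Dividing through by 9.93: denominator becomes s² + 67.37 s + 68080.
So ω_n = √68080 = 261 rad/s and ζ = 67.37/(2·261) = 0.129.
The damped frequency ω_d = ω_n√(1−ζ²) = 259 rad/s. t_p = π/ω_d = 0.0121 s.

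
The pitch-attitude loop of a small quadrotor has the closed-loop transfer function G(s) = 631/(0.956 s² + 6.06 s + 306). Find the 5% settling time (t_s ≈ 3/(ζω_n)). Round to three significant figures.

t_s ≈ 0.947 s

Dividing through by 0.956: denominator becomes s² + 6.339 s + 320.1.
So ω_n = √320.1 = 17.9 rad/s and ζ = 6.339/(2·17.9) = 0.177.
t_s ≈ 3/(ζω_n) = 0.947 s.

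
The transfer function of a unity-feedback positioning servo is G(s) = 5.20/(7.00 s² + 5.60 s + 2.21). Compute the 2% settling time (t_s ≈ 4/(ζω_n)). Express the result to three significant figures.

Dividing through by 7.00: denominator becomes s² + 0.8000 s + 0.3157.
So ω_n = √0.3157 = 0.562 rad/s and ζ = 0.8000/(2·0.562) = 0.712.
t_s ≈ 4/(ζω_n) = 10.0 s.

t_s ≈ 10.0 s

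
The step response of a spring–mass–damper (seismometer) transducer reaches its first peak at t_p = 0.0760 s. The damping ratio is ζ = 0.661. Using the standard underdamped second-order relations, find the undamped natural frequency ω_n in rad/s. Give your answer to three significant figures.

ω_n ≈ 55.1 rad/s

Peak time t_p = π/ω_d, so ω_d = π/t_p = π/0.0760 = 41.3 rad/s.
ω_n = ω_d/√(1−ζ²) = 41.3/√0.563 = 55.1 rad/s.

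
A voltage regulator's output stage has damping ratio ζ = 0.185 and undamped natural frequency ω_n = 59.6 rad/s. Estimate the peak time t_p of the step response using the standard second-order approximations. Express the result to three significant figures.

t_p ≈ 0.0536 s

The damped frequency is ω_d = ω_n√(1−ζ²) = 59.6·√(1−0.0342) = 58.6 rad/s.
Peak time t_p = π/ω_d = π/58.6 = 0.0536 s.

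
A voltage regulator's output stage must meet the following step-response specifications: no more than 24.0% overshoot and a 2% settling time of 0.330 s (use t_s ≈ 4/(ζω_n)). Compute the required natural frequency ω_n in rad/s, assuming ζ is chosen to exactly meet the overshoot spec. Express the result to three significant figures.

Inverting the overshoot relation: ζ = |ln 0.240|/√(π² + ln²0.240) = 0.414.
From t_s ≈ 4/(ζω_n): ω_n = 4/(ζ·t_s) = 4/(0.414·0.330) = 29.3 rad/s.

ω_n ≈ 29.3 rad/s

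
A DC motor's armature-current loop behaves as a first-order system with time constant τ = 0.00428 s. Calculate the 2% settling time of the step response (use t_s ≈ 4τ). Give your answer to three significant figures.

t_s ≈ 4τ = 0.0171 s.

t_s ≈ 0.0171 s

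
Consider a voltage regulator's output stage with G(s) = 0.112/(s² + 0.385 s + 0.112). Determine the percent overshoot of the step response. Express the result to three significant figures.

%OS ≈ 11.0%

ω_n = √0.112 = 0.335 rad/s; ζ = 0.385/(2·0.335) = 0.575.
%OS = 100·exp(−πζ/√(1−ζ²)) = 11.0%.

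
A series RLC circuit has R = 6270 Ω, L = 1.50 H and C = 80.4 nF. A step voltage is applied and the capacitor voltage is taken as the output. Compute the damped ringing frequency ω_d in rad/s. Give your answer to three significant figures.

For a series RLC circuit (capacitor voltage as output), ω_n = 1/√(LC) = 1/√(1.50 H · 80.4 nF) = 2880 rad/s.
ζ = (R/2)·√(C/L) = (6270/2)·√(80.4 nF/1.50 H) = 0.726.
ω_d = ω_n√(1−ζ²) = 1980 rad/s.

ω_d ≈ 1980 rad/s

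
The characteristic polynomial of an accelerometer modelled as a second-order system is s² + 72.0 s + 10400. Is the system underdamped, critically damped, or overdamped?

a² − 4b = 72.0² − 4·10400 < 0 (complex roots); the system is underdamped.

underdamped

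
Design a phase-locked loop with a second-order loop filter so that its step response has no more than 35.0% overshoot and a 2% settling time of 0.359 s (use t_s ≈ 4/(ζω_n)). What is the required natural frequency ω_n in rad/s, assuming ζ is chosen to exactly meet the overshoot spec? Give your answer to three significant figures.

From %OS = 100·exp(−πζ/√(1−ζ²)), invert to get ζ = −ln(OS)/√(π² + ln²(OS)) with OS = 0.350.
−ln 0.350 = 1.050, so ζ = 1.050/√(π² + 1.102) = 0.317.
Then ω_n = 4/(ζ t_s) = 4/(0.317 × 0.359) = 35.2 rad/s.

ω_n ≈ 35.2 rad/s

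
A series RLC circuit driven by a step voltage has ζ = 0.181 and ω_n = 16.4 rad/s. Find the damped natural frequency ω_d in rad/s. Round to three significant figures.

ω_d ≈ 16.1 rad/s

ω_d = ω_n√(1−ζ²) = 16.4·√0.967 = 16.1 rad/s.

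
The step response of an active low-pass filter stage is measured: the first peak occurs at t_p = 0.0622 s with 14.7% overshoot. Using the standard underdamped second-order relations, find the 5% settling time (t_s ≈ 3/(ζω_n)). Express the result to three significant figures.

ζ from %OS: ζ = |ln 0.147|/√(π²+ln²0.147) = 0.521.
t_p = π/ω_d ⇒ ω_d = 50.5 rad/s; then ω_n = ω_d/√(1−ζ²) = 59.2 rad/s.
t_s ≈ 3/(ζω_n) = 3/(0.521·59.2) = 0.0973 s.

t_s ≈ 0.0973 s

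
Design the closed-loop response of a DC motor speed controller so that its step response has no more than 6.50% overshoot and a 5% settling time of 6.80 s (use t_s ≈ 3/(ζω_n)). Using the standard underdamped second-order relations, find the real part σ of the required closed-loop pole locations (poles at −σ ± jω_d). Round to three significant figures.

The settling-time spec alone fixes σ = ζω_n = 3/t_s = 3/6.80 = 0.441.
(Overshoot then fixes ζ = 0.656 and hence ω_d = σ·√(1−ζ²)/ζ = 0.507 rad/s.)

σ ≈ 0.441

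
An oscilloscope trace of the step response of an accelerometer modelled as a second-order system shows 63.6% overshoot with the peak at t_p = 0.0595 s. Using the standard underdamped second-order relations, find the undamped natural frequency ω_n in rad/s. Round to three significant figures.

ω_n ≈ 53.3 rad/s

ζ from %OS: ζ = |ln 0.636|/√(π²+ln²0.636) = 0.143.
t_p = π/ω_d ⇒ ω_d = 52.8 rad/s; then ω_n = ω_d/√(1−ζ²) = 53.3 rad/s.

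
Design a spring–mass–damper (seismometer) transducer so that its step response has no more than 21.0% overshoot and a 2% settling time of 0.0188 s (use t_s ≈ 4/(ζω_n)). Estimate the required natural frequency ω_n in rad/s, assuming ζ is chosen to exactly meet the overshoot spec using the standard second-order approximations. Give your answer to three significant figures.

ω_n ≈ 478 rad/s

From %OS = 100·exp(−πζ/√(1−ζ²)), invert to get ζ = −ln(OS)/√(π² + ln²(OS)) with OS = 0.210.
−ln 0.210 = 1.561, so ζ = 1.561/√(π² + 2.436) = 0.445.
Then ω_n = 4/(ζ t_s) = 4/(0.445 × 0.0188) = 478 rad/s.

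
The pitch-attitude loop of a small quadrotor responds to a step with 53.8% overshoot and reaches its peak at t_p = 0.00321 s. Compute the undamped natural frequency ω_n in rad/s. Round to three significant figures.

ω_n ≈ 998 rad/s

ζ from %OS: ζ = |ln 0.538|/√(π²+ln²0.538) = 0.194.
From t_p = π/ω_d, ω_d = π/0.00321 = 979 rad/s, so ω_n = ω_d/√(1−ζ²) = 998 rad/s.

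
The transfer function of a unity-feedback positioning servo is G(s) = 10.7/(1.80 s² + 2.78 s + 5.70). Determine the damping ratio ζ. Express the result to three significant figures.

Dividing through by 1.80: denominator becomes s² + 1.544 s + 3.167.
So ω_n = √3.167 = 1.78 rad/s and ζ = 1.544/(2·1.78) = 0.434.

ζ ≈ 0.434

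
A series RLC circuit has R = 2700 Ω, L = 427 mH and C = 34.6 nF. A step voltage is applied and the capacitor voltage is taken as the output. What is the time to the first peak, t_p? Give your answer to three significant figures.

For a series RLC circuit (capacitor voltage as output), ω_n = 1/√(LC) = 1/√(427 mH · 34.6 nF) = 8230 rad/s.
ζ = (R/2)·√(C/L) = (2700/2)·√(34.6 nF/427 mH) = 0.384.
ω_d = ω_n√(1−ζ²) = 7600 rad/s. t_p = π/ω_d = 0.000414 s.

t_p ≈ 0.000414 s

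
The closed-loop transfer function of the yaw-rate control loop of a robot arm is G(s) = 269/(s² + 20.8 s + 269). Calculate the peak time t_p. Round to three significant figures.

t_p ≈ 0.248 s

Comparing the denominator to s² + 2ζω_n s + ω_n²: ω_n = √269 = 16.4 rad/s, and 2ζω_n = 20.8 so ζ = 20.8/(2·16.4) = 0.634.
ω_d = ω_n√(1−ζ²) = 12.7 rad/s. Then t_p = π/ω_d = 0.248 s.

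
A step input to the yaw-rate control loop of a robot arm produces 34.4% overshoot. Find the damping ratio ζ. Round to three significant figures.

ζ = −ln(OS)/√(π² + (ln OS)²). With OS = 0.344, ln OS = −1.067 and ζ = 1.067/3.318 = 0.322.

ζ ≈ 0.322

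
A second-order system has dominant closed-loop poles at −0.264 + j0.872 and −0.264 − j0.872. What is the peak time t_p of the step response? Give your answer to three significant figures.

t_p ≈ 3.60 s

t_p = π/ω_d with ω_d = 0.872 (the imaginary part), so t_p = 3.60 s.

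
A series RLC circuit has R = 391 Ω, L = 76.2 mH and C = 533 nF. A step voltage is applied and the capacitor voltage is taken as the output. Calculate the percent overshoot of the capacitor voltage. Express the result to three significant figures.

%OS ≈ 15.0%

For a series RLC circuit (capacitor voltage as output), ω_n = 1/√(LC) = 1/√(76.2 mH · 533 nF) = 4960 rad/s.
ζ = (R/2)·√(C/L) = (391/2)·√(533 nF/76.2 mH) = 0.517.
Overshoot: exp(−π·0.517/√(1−0.517²)) = 0.150, i.e. 15.0%.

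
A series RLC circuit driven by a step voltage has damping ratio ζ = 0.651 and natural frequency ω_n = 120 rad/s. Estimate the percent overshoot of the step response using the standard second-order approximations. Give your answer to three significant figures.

For an underdamped second-order system, %OS = 100·exp(−πζ/√(1−ζ²)).
πζ/√(1−ζ²) = π·0.651/√(1−0.424) = 2.694, so %OS = 100·e^(−2.694) = 6.76%.

%OS ≈ 6.76%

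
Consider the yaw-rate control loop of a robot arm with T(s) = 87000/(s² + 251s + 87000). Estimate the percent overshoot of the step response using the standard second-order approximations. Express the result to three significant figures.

Matching coefficients with s² + 2ζω_n s + ω_n² gives ω_n² = 87000 ⇒ ω_n = 295 rad/s, and ζ = 251/(2ω_n) = 0.425.
Overshoot: exp(−π·0.425/√(1−0.425²)) = 0.228, i.e. 22.8%.

%OS ≈ 22.8%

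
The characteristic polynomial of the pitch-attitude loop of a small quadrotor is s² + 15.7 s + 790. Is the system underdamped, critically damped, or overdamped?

underdamped

a² − 4b = 15.7² − 4·790 < 0 (complex roots); the system is underdamped.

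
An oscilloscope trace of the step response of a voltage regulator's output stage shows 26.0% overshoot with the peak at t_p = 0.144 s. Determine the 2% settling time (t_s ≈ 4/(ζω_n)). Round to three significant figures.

ζ from %OS: ζ = |ln 0.260|/√(π²+ln²0.260) = 0.394.
t_p = π/ω_d ⇒ ω_d = 21.8 rad/s; then ω_n = ω_d/√(1−ζ²) = 23.7 rad/s.
t_s ≈ 4/(ζω_n) = 4/(0.394·23.7) = 0.428 s.

t_s ≈ 0.428 s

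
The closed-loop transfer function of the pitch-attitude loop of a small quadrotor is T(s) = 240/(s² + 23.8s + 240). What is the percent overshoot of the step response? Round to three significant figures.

ω_n = √240 = 15.5 rad/s; ζ = 23.8/(2·15.5) = 0.768.
Overshoot: exp(−π·0.768/√(1−0.768²)) = 0.0231, i.e. 2.31%.

%OS ≈ 2.31%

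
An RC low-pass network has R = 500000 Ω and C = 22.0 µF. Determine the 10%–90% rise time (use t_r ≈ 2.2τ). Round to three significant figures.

t_r ≈ 24.2 s

τ = RC = 500000 × 22.0 µF = 11.0 s.
t_r ≈ 2.2τ = 24.2 s.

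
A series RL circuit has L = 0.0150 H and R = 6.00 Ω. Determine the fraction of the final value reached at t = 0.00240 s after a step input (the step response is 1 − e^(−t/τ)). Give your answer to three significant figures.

y/y_∞ ≈ 0.617

τ = L/R = 0.0150/6.00 = 0.00250 s.
y(t)/y_∞ = 1 − e^(−t/τ) = 1 − e^(−0.00240/0.00250) = 1 − e^(−0.960) = 0.617.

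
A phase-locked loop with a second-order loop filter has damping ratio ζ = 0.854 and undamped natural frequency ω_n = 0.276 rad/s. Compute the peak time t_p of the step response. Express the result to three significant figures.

The damped frequency is ω_d = ω_n√(1−ζ²) = 0.276·√(1−0.729) = 0.144 rad/s.
Peak time t_p = π/ω_d = π/0.144 = 21.9 s.

t_p ≈ 21.9 s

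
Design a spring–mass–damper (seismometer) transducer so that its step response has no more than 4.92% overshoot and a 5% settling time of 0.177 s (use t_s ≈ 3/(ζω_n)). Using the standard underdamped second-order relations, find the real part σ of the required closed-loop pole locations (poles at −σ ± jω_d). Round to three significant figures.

The settling-time spec alone fixes σ = ζω_n = 3/t_s = 3/0.177 = 16.9.
(Overshoot then fixes ζ = 0.692 and hence ω_d = σ·√(1−ζ²)/ζ = 17.7 rad/s.)

σ ≈ 16.9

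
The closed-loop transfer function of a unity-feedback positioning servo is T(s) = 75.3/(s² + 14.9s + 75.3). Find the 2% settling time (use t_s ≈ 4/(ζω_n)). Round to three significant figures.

t_s ≈ 0.537 s

ω_n = √75.3 = 8.68 rad/s; ζ = 14.9/(2·8.68) = 0.859.
t_s ≈ 4/(ζω_n) = 4/(0.859·8.68) = 0.537 s.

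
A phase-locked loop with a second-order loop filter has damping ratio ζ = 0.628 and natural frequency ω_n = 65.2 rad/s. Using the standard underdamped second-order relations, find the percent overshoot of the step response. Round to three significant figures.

%OS ≈ 7.92%

For an underdamped second-order system, %OS = 100·exp(−πζ/√(1−ζ²)).
πζ/√(1−ζ²) = π·0.628/√(1−0.394) = 2.535, so %OS = 100·e^(−2.535) = 7.92%.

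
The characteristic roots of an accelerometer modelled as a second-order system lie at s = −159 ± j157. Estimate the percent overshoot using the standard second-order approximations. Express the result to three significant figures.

The poles are at −σ ± jω_d with σ = 159 and ω_d = 157, so ω_n = √(σ²+ω_d²) = 223 rad/s and ζ = σ/ω_n = 0.712.
%OS = 100 e^{−πζ/√(1−ζ²)} with ζ = 0.712 gives 4.15%.

%OS ≈ 4.15%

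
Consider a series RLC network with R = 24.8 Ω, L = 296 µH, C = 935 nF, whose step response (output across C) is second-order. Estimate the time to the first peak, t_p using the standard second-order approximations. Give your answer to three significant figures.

t_p ≈ 0.0000729 s

For a series RLC circuit (capacitor voltage as output), ω_n = 1/√(LC) = 1/√(296 µH · 935 nF) = 60100 rad/s.
ζ = (R/2)·√(C/L) = (24.8/2)·√(935 nF/296 µH) = 0.697.
The damped frequency ω_d = ω_n√(1−ζ²) = 43100 rad/s. t_p = π/ω_d = 0.0000729 s.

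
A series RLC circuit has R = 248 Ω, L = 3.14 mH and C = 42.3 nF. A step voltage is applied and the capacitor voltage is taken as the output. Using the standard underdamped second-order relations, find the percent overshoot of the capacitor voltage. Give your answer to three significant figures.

For a series RLC circuit (capacitor voltage as output), ω_n = 1/√(LC) = 1/√(3.14 mH · 42.3 nF) = 86800 rad/s.
ζ = (R/2)·√(C/L) = (248/2)·√(42.3 nF/3.14 mH) = 0.455.
Overshoot: exp(−π·0.455/√(1−0.455²)) = 0.201, i.e. 20.1%.

%OS ≈ 20.1%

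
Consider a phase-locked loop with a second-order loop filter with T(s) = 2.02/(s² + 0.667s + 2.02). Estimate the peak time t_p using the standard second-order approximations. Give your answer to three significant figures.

t_p ≈ 2.27 s

Comparing the denominator to s² + 2ζω_n s + ω_n²: ω_n = √2.02 = 1.42 rad/s, and 2ζω_n = 0.667 so ζ = 0.667/(2·1.42) = 0.235.
The damped frequency ω_d = ω_n√(1−ζ²) = 1.38 rad/s. Then t_p = π/ω_d = 2.27 s.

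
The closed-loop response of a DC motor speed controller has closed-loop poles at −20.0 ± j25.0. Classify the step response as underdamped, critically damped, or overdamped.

Since the poles form a complex-conjugate pair with nonzero imaginary part, the response is underdamped.

underdamped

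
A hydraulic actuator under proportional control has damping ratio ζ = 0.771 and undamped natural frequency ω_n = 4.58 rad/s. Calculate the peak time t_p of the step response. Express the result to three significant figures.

t_p ≈ 1.08 s

The damped frequency is ω_d = ω_n√(1−ζ²) = 4.58·√(1−0.594) = 2.92 rad/s.
Peak time t_p = π/ω_d = π/2.92 = 1.08 s.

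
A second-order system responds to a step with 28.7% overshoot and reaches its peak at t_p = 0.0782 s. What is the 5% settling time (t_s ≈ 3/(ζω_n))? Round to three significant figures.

ζ from %OS: ζ = |ln 0.287|/√(π²+ln²0.287) = 0.369.
t_p = π/ω_d ⇒ ω_d = 40.2 rad/s; then ω_n = ω_d/√(1−ζ²) = 43.2 rad/s.
t_s ≈ 3/(ζω_n) = 3/(0.369·43.2) = 0.188 s.

t_s ≈ 0.188 s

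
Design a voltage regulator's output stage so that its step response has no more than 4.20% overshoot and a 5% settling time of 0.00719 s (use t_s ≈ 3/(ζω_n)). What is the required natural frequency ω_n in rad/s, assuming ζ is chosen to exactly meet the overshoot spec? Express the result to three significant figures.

ζ = −ln(OS)/√(π² + (ln OS)²). With OS = 0.0420, ln OS = −3.170 and ζ = 3.170/4.463 = 0.710.
From t_s ≈ 3/(ζω_n): ω_n = 3/(ζ·t_s) = 3/(0.710·0.00719) = 587 rad/s.

ω_n ≈ 587 rad/s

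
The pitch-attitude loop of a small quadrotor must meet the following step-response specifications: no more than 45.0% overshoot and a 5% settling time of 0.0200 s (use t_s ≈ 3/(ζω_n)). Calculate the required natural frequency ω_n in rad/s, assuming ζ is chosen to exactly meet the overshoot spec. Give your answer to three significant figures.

ζ = −ln(OS)/√(π² + (ln OS)²). With OS = 0.450, ln OS = −0.7985 and ζ = 0.7985/3.241 = 0.246.
Then ω_n = 3/(ζ t_s) = 3/(0.246 × 0.0200) = 609 rad/s.

ω_n ≈ 609 rad/s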